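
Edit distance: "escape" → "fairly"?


Word 1: "escape" (length 6)
Word 2: "fairly" (length 6)
One optimal edit sequence (insert/delete/substitute each cost 1):
  1. substitute 'e' -> 'f'  (+1)
  2. substitute 's' -> 'a'  (+1)
  3. substitute 'c' -> 'i'  (+1)
  4. substitute 'a' -> 'r'  (+1)
  5. substitute 'p' -> 'l'  (+1)
  6. substitute 'e' -> 'y'  (+1)
Total edit operations: 6
Edit distance = 6


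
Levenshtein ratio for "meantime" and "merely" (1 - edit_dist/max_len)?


Word 1: "meantime" (length 8)
Word 2: "merely" (length 6)
One optimal edit sequence:
  1. keep 'm'
  2. keep 'e'
  3. delete 'a'  (+1)
  4. delete 'n'  (+1)
  5. substitute 't' -> 'r'  (+1)
  6. substitute 'i' -> 'e'  (+1)
  7. substitute 'm' -> 'l'  (+1)
  8. substitute 'e' -> 'y'  (+1)
Edit distance = 6
Max length = max(8, 6) = 8
Similarity = 1 - 6/8
= 0.2500


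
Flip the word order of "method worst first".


Original: "method worst first"
Words (1..n): method | worst | first
Reversed (n..1): first | worst | method
Result = "first worst method"


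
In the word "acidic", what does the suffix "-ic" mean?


Suffix: -ic
As in: acidic -> acid + -ic
Meaning = relating to


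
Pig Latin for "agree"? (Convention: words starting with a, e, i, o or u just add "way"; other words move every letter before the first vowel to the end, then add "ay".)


Word: "agree"
Starts with vowel → add 'way'
Pig Latin = "agreeway"


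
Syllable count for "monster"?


Word: "monster"
Syllable breakdown: mon · ster
Counting: 2 parts
= 2 syllables


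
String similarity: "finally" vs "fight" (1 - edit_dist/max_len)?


Word 1: "finally" (length 7)
Word 2: "fight" (length 5)
One optimal edit sequence:
  1. keep 'f'
  2. keep 'i'
  3. delete 'n'  (+1)
  4. delete 'a'  (+1)
  5. substitute 'l' -> 'g'  (+1)
  6. substitute 'l' -> 'h'  (+1)
  7. substitute 'y' -> 't'  (+1)
Edit distance = 5
Max length = max(7, 5) = 7
Similarity = 1 - 5/7
= 0.2857


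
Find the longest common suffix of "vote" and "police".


Word 1: "vote"
Word 2: "police"
Comparing from end:
  Pos -1: 'e' == 'e'
  Pos -2: 't' != 'c' (stop)
LCS = "e" (length 1)


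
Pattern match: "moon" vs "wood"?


Pattern of "moon": [0, 1, 1, 2]
Pattern of "wood": [0, 1, 1, 2]
Patterns match
Same pattern = Yes


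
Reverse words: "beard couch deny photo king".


Original: "beard couch deny photo king"
Words (1..n): beard | couch | deny | photo | king
Reversed (n..1): king | photo | deny | couch | beard
Result = "king photo deny couch beard"


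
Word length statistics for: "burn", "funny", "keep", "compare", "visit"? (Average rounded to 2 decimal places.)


Lengths: "burn"=4, "funny"=5, "keep"=4, "compare"=7, "visit"=5
Sum = 25, Count = 5
Average = 25/5 = 5.00
= avg=5.00, min=4, max=7


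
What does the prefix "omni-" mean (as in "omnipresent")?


Prefix: omni-
As in: omnipresent -> omni- + present
Meaning = all


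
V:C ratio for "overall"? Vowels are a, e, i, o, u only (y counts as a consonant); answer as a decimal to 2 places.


Word: "overall"
Vowels (a,e,i,o,u): 3
Consonants: 4
Ratio = 3/4
= 0.75


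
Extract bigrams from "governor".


Word: "governor" (length 8)
Number of bigrams = 8 - 2 + 1 = 7
  Position 0: "go"
  Position 1: "ov"
  Position 2: "ve"
  Position 3: "er"
  Position 4: "rn"
  Position 5: "no"
  Position 6: "or"
Bigrams = "go", "ov", "ve", "er", "rn", "no", "or"


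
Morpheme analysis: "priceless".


Word: "priceless"
Morphemes: price / -less
Each morpheme carries meaning
= 2 morphemes


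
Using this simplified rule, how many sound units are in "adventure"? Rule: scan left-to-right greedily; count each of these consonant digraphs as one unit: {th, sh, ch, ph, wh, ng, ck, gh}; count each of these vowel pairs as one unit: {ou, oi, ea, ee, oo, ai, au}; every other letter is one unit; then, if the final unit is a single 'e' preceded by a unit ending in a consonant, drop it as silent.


Word: "adventure" (9 letters)
Left-to-right scan:
  1. 'a' (letter)
  2. 'd' (letter)
  3. 'v' (letter)
  4. 'e' (letter)
  5. 'n' (letter)
  6. 't' (letter)
  7. 'u' (letter)
  8. 'r' (letter)
  9. 'e' (letter)
Units from scan: 9
Final unit is 'e' after a consonant -> drop as silent (-1)
Sound units = 8 units


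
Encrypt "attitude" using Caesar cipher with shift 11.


Word: "attitude"
Shift: 11
Each letter → (letter + shift) mod 26:
  'a' (0) + 11 = 11 → 'l'
  't' (19) + 11 = 4 → 'e'
  't' (19) + 11 = 4 → 'e'
  'i' (8) + 11 = 19 → 't'
  't' (19) + 11 = 4 → 'e'
  'u' (20) + 11 = 5 → 'f'
  'd' (3) + 11 = 14 → 'o'
  'e' (4) + 11 = 15 → 'p'
Result = "leetefop"


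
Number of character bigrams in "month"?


Word: "month" (length 5)
Number of 2-grams = length - 2 + 1 = 5 - 2 + 1
= 4


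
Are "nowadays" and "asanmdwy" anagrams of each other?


Word 1: "nowadays" → sorted: aadnoswy
Word 2: "asanmdwy" → sorted: aadmnswy
Same letters? aadnoswy != aadmnswy
Anagram = No


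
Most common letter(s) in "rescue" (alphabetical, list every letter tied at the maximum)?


Word: "rescue"
Letter counts:
  'c': 1
  'e': 2
  'r': 1
  's': 1
  'u': 1
Maximum count = 2
Most frequent = 'e' (2 times each)


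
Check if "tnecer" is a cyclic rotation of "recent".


Word: "recent", Candidate: "tnecer"
Method: check if candidate is substring of word+word
"recentrecent" contains "tnecer"? No
Is rotation = No


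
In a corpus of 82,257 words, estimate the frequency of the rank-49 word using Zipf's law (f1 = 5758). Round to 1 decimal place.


Zipf's law: f(r) = f(1) / r
f(1) = 5758
f(49) = 5758 / 49
= 117.5 occurrences


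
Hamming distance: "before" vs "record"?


Comparing character by character (same length = 6):
  Pos 0: 'b' vs 'r' !=
  Pos 1: 'e' vs 'e' =
  Pos 2: 'f' vs 'c' !=
  Pos 3: 'o' vs 'o' =
  Pos 4: 'r' vs 'r' =
  Pos 5: 'e' vs 'd' !=
Hamming distance = 3


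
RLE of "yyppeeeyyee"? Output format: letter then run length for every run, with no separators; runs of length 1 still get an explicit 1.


String: "yyppeeeyyee"
Scanning for consecutive runs:
  'y' x 2
  'p' x 2
  'e' x 3
  'y' x 2
  'e' x 2
RLE = "y2p2e3y2e2"


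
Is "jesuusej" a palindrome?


Word: "jesuusej"
Reversed: "jesuusej"
Forward == Backward? jesuusej == jesuusej
Palindrome = Yes


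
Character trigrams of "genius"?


Word: "genius" (length 6)
Number of trigrams = 6 - 3 + 1 = 4
  Position 0: "gen"
  Position 1: "eni"
  Position 2: "niu"
  Position 3: "ius"
Trigrams = "gen", "eni", "niu", "ius"


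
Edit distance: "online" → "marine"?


Word 1: "online" (length 6)
Word 2: "marine" (length 6)
One optimal edit sequence (insert/delete/substitute each cost 1):
  1. substitute 'o' -> 'm'  (+1)
  2. substitute 'n' -> 'a'  (+1)
  3. substitute 'l' -> 'r'  (+1)
  4. keep 'i'
  5. keep 'n'
  6. keep 'e'
Total edit operations: 3
Edit distance = 3


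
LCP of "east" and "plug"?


Word 1: "east"
Word 2: "plug"
Comparing from start:
  Pos 0: 'e' != 'p' (stop)
LCP = "" (length 0)


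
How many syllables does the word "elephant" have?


Word: "elephant"
Syllable breakdown: el-e-phant
Counting: 3 parts
= 3 syllables


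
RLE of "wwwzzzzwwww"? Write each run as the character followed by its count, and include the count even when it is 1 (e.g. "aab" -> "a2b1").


String: "wwwzzzzwwww"
Scanning for consecutive runs:
  'w' x 3
  'z' x 4
  'w' x 4
RLE = "w3z4w4"


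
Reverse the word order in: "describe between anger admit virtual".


Original: "describe between anger admit virtual"
Words (1..n): describe | between | anger | admit | virtual
Reversed (n..1): virtual | admit | anger | between | describe
Result = "virtual admit anger between describe"


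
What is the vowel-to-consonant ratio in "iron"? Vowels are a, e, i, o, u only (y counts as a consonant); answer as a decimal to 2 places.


Word: "iron"
Vowels (a,e,i,o,u): 2
Consonants: 2
Ratio = 2/2
= 1.00


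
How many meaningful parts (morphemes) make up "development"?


Word: "development"
Morphemes: develop / -ment
Each morpheme carries meaning
= 2 morphemes


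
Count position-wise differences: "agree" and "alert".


Comparing character by character (same length = 5):
  Pos 0: 'a' vs 'a' =
  Pos 1: 'g' vs 'l' !=
  Pos 2: 'r' vs 'e' !=
  Pos 3: 'e' vs 'r' !=
  Pos 4: 'e' vs 't' !=
Hamming distance = 4


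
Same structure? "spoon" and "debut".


Pattern of "spoon": [0, 1, 2, 2, 3]
Pattern of "debut": [0, 1, 2, 3, 4]
Patterns do not match
Same pattern = No


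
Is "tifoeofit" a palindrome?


Word: "tifoeofit"
Reversed: "tifoeofit"
Forward == Backward? tifoeofit == tifoeofit
Palindrome = Yes


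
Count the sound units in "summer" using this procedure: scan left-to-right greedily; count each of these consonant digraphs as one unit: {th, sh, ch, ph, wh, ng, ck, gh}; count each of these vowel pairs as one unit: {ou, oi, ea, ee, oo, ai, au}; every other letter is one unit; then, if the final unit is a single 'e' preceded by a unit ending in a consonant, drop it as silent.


Word: "summer" (6 letters)
Left-to-right scan:
  1. 's' (letter)
  2. 'u' (letter)
  3. 'm' (letter)
  4. 'm' (letter)
  5. 'e' (letter)
  6. 'r' (letter)
Units from scan: 6
Sound units = 6 units


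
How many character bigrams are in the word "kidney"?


Word: "kidney" (length 6)
Number of 2-grams = length - 2 + 1 = 6 - 2 + 1
= 5


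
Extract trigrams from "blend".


Word: "blend" (length 5)
Number of trigrams = 5 - 3 + 1 = 3
  Position 0: "ble"
  Position 1: "len"
  Position 2: "end"
Trigrams = "ble", "len", "end"


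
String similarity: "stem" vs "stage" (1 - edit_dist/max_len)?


Word 1: "stem" (length 4)
Word 2: "stage" (length 5)
One optimal edit sequence:
  1. keep 's'
  2. keep 't'
  3. insert 'a'  (+1)
  4. substitute 'e' -> 'g'  (+1)
  5. substitute 'm' -> 'e'  (+1)
Edit distance = 3
Max length = max(4, 5) = 5
Similarity = 1 - 3/5
= 0.4000


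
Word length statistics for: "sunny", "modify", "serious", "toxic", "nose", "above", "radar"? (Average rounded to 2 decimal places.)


Lengths: "sunny"=5, "modify"=6, "serious"=7, "toxic"=5, "nose"=4, "above"=5, "radar"=5
Sum = 37, Count = 7
Average = 37/7 = 5.29
= avg=5.29, min=4, max=7


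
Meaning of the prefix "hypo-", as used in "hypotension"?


Prefix: hypo-
As in: hypotension -> hypo- + tension
Meaning = under / below normal


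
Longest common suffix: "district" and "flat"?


Word 1: "district"
Word 2: "flat"
Comparing from end:
  Pos -1: 't' == 't'
  Pos -2: 'c' != 'a' (stop)
LCS = "t" (length 1)


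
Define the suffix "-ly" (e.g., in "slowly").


Suffix: -ly
Example: slowly = slow + -ly
Meaning = in a manner


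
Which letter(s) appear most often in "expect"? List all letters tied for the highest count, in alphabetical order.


Word: "expect"
Letter counts:
  'c': 1
  'e': 2
  'p': 1
  't': 1
  'x': 1
Maximum count = 2
Most frequent = 'e' (2 times each)


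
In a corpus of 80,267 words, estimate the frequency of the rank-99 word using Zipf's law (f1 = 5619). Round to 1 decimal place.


Zipf's law: f(r) = f(1) / r
f(1) = 5619
f(99) = 5619 / 99
= 56.8 occurrences


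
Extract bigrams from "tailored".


Word: "tailored" (length 8)
Number of bigrams = 8 - 2 + 1 = 7
  Position 0: "ta"
  Position 1: "ai"
  Position 2: "il"
  Position 3: "lo"
  Position 4: "or"
  Position 5: "re"
  Position 6: "ed"
Bigrams = "ta", "ai", "il", "lo", "or", "re", "ed"


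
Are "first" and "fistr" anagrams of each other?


Word 1: "first" → sorted: first
Word 2: "fistr" → sorted: first
Same letters? first == first
Anagram = Yes


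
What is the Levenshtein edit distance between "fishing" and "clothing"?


Word 1: "fishing" (length 7)
Word 2: "clothing" (length 8)
One optimal edit sequence (insert/delete/substitute each cost 1):
  1. insert 'c'  (+1)
  2. substitute 'f' -> 'l'  (+1)
  3. substitute 'i' -> 'o'  (+1)
  4. substitute 's' -> 't'  (+1)
  5. keep 'h'
  6. keep 'i'
  7. keep 'n'
  8. keep 'g'
Total edit operations: 4
Edit distance = 4


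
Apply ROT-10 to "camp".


Word: "camp"
Shift: 10
Each letter → (letter + shift) mod 26:
  'c' (2) + 10 = 12 → 'm'
  'a' (0) + 10 = 10 → 'k'
  'm' (12) + 10 = 22 → 'w'
  'p' (15) + 10 = 25 → 'z'
Result = "mkwz"


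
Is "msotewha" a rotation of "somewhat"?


Word: "somewhat", Candidate: "msotewha"
Method: check if candidate is substring of word+word
"somewhatsomewhat" contains "msotewha"? No
Is rotation = No


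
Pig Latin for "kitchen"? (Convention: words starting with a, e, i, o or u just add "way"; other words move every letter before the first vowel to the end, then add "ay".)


Word: "kitchen"
Starts with consonant(s) → move to end, add 'ay'
Consonant cluster: "k"
Pig Latin = "itchenkay"


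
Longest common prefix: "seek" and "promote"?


Word 1: "seek"
Word 2: "promote"
Comparing from start:
  Pos 0: 's' != 'p' (stop)
LCP = "" (length 0)


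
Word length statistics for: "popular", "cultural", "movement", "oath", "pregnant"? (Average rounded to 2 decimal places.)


Lengths: "popular"=7, "cultural"=8, "movement"=8, "oath"=4, "pregnant"=8
Sum = 35, Count = 5
Average = 35/5 = 7.00
= avg=7.00, min=4, max=8


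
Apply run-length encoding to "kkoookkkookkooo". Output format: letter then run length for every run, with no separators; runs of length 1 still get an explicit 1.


String: "kkoookkkookkooo"
Scanning for consecutive runs:
  'k' x 2
  'o' x 3
  'k' x 3
  'o' x 2
  'k' x 2
  'o' x 3
RLE = "k2o3k3o2k2o3"


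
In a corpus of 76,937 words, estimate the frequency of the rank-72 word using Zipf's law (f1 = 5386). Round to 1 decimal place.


Zipf's law: f(r) = f(1) / r
f(1) = 5386
f(72) = 5386 / 72
= 74.8 occurrences


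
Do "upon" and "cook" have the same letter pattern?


Pattern of "upon": [0, 1, 2, 3]
Pattern of "cook": [0, 1, 1, 2]
Patterns do not match
Same pattern = No


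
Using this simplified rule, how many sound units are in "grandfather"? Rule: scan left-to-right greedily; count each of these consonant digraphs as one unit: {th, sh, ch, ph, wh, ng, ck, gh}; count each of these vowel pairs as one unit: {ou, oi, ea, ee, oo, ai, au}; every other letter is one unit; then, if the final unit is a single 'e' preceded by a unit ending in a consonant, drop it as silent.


Word: "grandfather" (11 letters)
Left-to-right scan:
  (1) 'g' (letter)
  (2) 'r' (letter)
  (3) 'a' (letter)
  (4) 'n' (letter)
  (5) 'd' (letter)
  (6) 'f' (letter)
  (7) 'a' (letter)
  (8) 'th' (digraph)
  (9) 'e' (letter)
  (10) 'r' (letter)
Units from scan: 10
Sound units = 10 units


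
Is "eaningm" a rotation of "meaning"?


Word: "meaning", Candidate: "eaningm"
Method: check if candidate is substring of word+word
"meaningmeaning" contains "eaningm"? Yes
Is rotation = Yes


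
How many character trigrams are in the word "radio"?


Word: "radio" (length 5)
Number of 3-grams = length - 3 + 1 = 5 - 3 + 1
= 3


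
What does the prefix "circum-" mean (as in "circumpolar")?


Prefix: circum-
Example: circumpolar = circum- + polar
Meaning = around


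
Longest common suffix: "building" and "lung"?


Word 1: "building"
Word 2: "lung"
Comparing from end:
  Pos -1: 'g' == 'g'
  Pos -2: 'n' == 'n'
  Pos -3: 'i' != 'u' (stop)
LCS = "ng" (length 2)


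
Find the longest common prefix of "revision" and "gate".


Word 1: "revision"
Word 2: "gate"
Comparing from start:
  Pos 0: 'r' != 'g' (stop)
LCP = "" (length 0)


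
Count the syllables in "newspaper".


Word: "newspaper"
Syllable breakdown: news / pa / per
Counting: 3 parts
= 3 syllables


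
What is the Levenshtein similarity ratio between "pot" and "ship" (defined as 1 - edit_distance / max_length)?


Word 1: "pot" (length 3)
Word 2: "ship" (length 4)
One optimal edit sequence:
  1. insert 's'  (+1)
  2. substitute 'p' -> 'h'  (+1)
  3. substitute 'o' -> 'i'  (+1)
  4. substitute 't' -> 'p'  (+1)
Edit distance = 4
Max length = max(3, 4) = 4
Similarity = 1 - 4/4
= 0.0000


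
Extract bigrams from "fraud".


Word: "fraud" (length 5)
Number of bigrams = 5 - 2 + 1 = 4
  Position 0: "fr"
  Position 1: "ra"
  Position 2: "au"
  Position 3: "ud"
Bigrams = "fr", "ra", "au", "ud"


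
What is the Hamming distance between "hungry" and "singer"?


Comparing character by character (same length = 6):
  Pos 0: 'h' vs 's' !=
  Pos 1: 'u' vs 'i' !=
  Pos 2: 'n' vs 'n' =
  Pos 3: 'g' vs 'g' =
  Pos 4: 'r' vs 'e' !=
  Pos 5: 'y' vs 'r' !=
Hamming distance = 4


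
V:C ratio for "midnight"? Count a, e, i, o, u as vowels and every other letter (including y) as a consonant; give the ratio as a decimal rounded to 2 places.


Word: "midnight"
Vowels (a,e,i,o,u): 2
Consonants: 6
Ratio = 2/6
= 0.33


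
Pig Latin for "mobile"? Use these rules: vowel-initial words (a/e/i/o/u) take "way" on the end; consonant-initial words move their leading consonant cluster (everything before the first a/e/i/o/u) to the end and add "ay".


Word: "mobile"
Starts with consonant(s) → move to end, add 'ay'
Consonant cluster: "m"
Pig Latin = "obilemay"


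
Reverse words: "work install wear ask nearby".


Original: "work install wear ask nearby"
Words (1..n): work | install | wear | ask | nearby
Reversed (n..1): nearby | ask | wear | install | work
Result = "nearby ask wear install work"


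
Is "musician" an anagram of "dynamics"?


Word 1: "dynamics" → sorted: acdimnsy
Word 2: "musician" → sorted: aciimnsu
Same letters? acdimnsy != aciimnsu
Anagram = No


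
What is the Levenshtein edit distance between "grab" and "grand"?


Word 1: "grab" (length 4)
Word 2: "grand" (length 5)
One optimal edit sequence (insert/delete/substitute each cost 1):
  1. keep 'g'
  2. keep 'r'
  3. keep 'a'
  4. insert 'n'  (+1)
  5. substitute 'b' -> 'd'  (+1)
Total edit operations: 2
Edit distance = 2


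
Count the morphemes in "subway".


Word: "subway"
Morphemes: sub- | way
Each morpheme carries meaning
= 2 morphemes


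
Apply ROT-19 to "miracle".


Word: "miracle"
Shift: 19
Each letter → (letter + shift) mod 26:
  'm' (12) + 19 = 5 → 'f'
  'i' (8) + 19 = 1 → 'b'
  'r' (17) + 19 = 10 → 'k'
  'a' (0) + 19 = 19 → 't'
  'c' (2) + 19 = 21 → 'v'
  'l' (11) + 19 = 4 → 'e'
  'e' (4) + 19 = 23 → 'x'
Result = "fbktvex"


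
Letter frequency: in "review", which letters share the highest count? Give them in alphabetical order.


Word: "review"
Letter counts:
  'e': 2
  'i': 1
  'r': 1
  'v': 1
  'w': 1
Maximum count = 2
Most frequent = 'e' (2 times each)


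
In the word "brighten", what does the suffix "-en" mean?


Suffix: -en
As in: brighten -> bright + -en
Meaning = to make / become


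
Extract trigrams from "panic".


Word: "panic" (length 5)
Number of trigrams = 5 - 3 + 1 = 3
  Position 0: "pan"
  Position 1: "ani"
  Position 2: "nic"
Trigrams = "pan", "ani", "nic"


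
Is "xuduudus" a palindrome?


Word: "xuduudus"
Reversed: "suduudux"
Forward == Backward? xuduudus != suduudux
Palindrome = No


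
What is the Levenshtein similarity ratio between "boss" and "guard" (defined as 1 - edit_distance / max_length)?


Word 1: "boss" (length 4)
Word 2: "guard" (length 5)
One optimal edit sequence:
  1. insert 'g'  (+1)
  2. substitute 'b' -> 'u'  (+1)
  3. substitute 'o' -> 'a'  (+1)
  4. substitute 's' -> 'r'  (+1)
  5. substitute 's' -> 'd'  (+1)
Edit distance = 5
Max length = max(4, 5) = 5
Similarity = 1 - 5/5
= 0.0000


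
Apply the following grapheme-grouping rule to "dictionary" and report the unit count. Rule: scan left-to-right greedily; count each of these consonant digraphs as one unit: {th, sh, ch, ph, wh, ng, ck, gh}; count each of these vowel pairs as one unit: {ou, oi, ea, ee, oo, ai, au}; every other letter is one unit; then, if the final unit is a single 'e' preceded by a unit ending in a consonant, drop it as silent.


Word: "dictionary" (10 letters)
Left-to-right scan:
  [1] 'd' (letter)
  [2] 'i' (letter)
  [3] 'c' (letter)
  [4] 't' (letter)
  [5] 'i' (letter)
  [6] 'o' (letter)
  [7] 'n' (letter)
  [8] 'a' (letter)
  [9] 'r' (letter)
  [10] 'y' (letter)
Units from scan: 10
Sound units = 10 units


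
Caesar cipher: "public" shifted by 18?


Word: "public"
Shift: 18
Each letter → (letter + shift) mod 26:
  'p' (15) + 18 = 7 → 'h'
  'u' (20) + 18 = 12 → 'm'
  'b' (1) + 18 = 19 → 't'
  'l' (11) + 18 = 3 → 'd'
  'i' (8) + 18 = 0 → 'a'
  'c' (2) + 18 = 20 → 'u'
Result = "hmtdau"


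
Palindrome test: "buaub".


Word: "buaub"
Reversed: "buaub"
Forward == Backward? buaub == buaub
Palindrome = Yes


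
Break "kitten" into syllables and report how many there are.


Word: "kitten"
Syllable breakdown: kit · ten
Counting: 2 parts
= 2 syllables


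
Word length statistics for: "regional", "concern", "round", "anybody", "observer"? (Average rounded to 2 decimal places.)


Lengths: "regional"=8, "concern"=7, "round"=5, "anybody"=7, "observer"=8
Sum = 35, Count = 5
Average = 35/5 = 7.00
= avg=7.00, min=5, max=8


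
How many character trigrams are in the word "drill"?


Word: "drill" (length 5)
Number of 3-grams = length - 3 + 1 = 5 - 3 + 1
= 3


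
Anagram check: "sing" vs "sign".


Word 1: "sing" → sorted: gins
Word 2: "sign" → sorted: gins
Same letters? gins == gins
Anagram = Yes


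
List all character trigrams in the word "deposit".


Word: "deposit" (length 7)
Number of trigrams = 7 - 3 + 1 = 5
  Position 0: "dep"
  Position 1: "epo"
  Position 2: "pos"
  Position 3: "osi"
  Position 4: "sit"
Trigrams = "dep", "epo", "pos", "osi", "sit"


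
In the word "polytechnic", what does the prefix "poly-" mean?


Prefix: poly-
Example: polytechnic = poly- + technic
Meaning = many


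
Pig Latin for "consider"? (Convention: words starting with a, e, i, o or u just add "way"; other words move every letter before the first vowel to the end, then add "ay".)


Word: "consider"
Starts with consonant(s) → move to end, add 'ay'
Consonant cluster: "c"
Pig Latin = "onsidercay"


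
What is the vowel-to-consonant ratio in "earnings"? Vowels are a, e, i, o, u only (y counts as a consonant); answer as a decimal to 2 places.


Word: "earnings"
Vowels (a,e,i,o,u): 3
Consonants: 5
Ratio = 3/5
= 0.60


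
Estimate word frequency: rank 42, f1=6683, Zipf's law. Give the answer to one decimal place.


Zipf's law: f(r) = f(1) / r
f(1) = 6683
f(42) = 6683 / 42
= 159.1 occurrences


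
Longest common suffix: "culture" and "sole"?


Word 1: "culture"
Word 2: "sole"
Comparing from end:
  Pos -1: 'e' == 'e'
  Pos -2: 'r' != 'l' (stop)
LCS = "e" (length 1)


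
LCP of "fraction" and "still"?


Word 1: "fraction"
Word 2: "still"
Comparing from start:
  Pos 0: 'f' != 's' (stop)
LCP = "" (length 0)


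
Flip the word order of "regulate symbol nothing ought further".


Original: "regulate symbol nothing ought further"
Words (1..n): regulate | symbol | nothing | ought | further
Reversed (n..1): further | ought | nothing | symbol | regulate
Result = "further ought nothing symbol regulate"


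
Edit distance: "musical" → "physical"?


Word 1: "musical" (length 7)
Word 2: "physical" (length 8)
One optimal edit sequence (insert/delete/substitute each cost 1):
  1. insert 'p'  (+1)
  2. substitute 'm' -> 'h'  (+1)
  3. substitute 'u' -> 'y'  (+1)
  4. keep 's'
  5. keep 'i'
  6. keep 'c'
  7. keep 'a'
  8. keep 'l'
Total edit operations: 3
Edit distance = 3


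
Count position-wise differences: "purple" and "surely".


Comparing character by character (same length = 6):
  Pos 0: 'p' vs 's' !=
  Pos 1: 'u' vs 'u' =
  Pos 2: 'r' vs 'r' =
  Pos 3: 'p' vs 'e' !=
  Pos 4: 'l' vs 'l' =
  Pos 5: 'e' vs 'y' !=
Hamming distance = 3


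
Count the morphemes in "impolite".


Word: "impolite"
Morphemes: im- / polite
Each morpheme carries meaning
= 2 morphemes


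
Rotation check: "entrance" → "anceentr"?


Word: "entrance", Candidate: "anceentr"
Method: check if candidate is substring of word+word
"entranceentrance" contains "anceentr"? Yes
Is rotation = Yes


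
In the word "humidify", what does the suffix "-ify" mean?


Suffix: -ify
Example: humidify (humid + -ify)
Meaning = to make


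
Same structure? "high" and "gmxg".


Pattern of "high": [0, 1, 2, 0]
Pattern of "gmxg": [0, 1, 2, 0]
Patterns match
Same pattern = Yes


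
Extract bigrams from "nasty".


Word: "nasty" (length 5)
Number of bigrams = 5 - 2 + 1 = 4
  Position 0: "na"
  Position 1: "as"
  Position 2: "st"
  Position 3: "ty"
Bigrams = "na", "as", "st", "ty"


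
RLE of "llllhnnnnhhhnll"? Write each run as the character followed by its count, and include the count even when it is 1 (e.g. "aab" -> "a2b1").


String: "llllhnnnnhhhnll"
Scanning for consecutive runs:
  'l' x 4
  'h' x 1
  'n' x 4
  'h' x 3
  'n' x 1
  'l' x 2
RLE = "l4h1n4h3n1l2"


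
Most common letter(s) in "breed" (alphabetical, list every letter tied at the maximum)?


Word: "breed"
Letter counts:
  'b': 1
  'd': 1
  'e': 2
  'r': 1
Maximum count = 2
Most frequent = 'e' (2 times each)


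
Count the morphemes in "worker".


Word: "worker"
Morphemes: work + -er
Each morpheme carries meaning
= 2 morphemes


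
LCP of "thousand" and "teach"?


Word 1: "thousand"
Word 2: "teach"
Comparing from start:
  Pos 0: 't' == 't'
  Pos 1: 'h' != 'e' (stop)
LCP = "t" (length 1)


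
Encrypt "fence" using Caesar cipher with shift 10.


Word: "fence"
Shift: 10
Each letter → (letter + shift) mod 26:
  'f' (5) + 10 = 15 → 'p'
  'e' (4) + 10 = 14 → 'o'
  'n' (13) + 10 = 23 → 'x'
  'c' (2) + 10 = 12 → 'm'
  'e' (4) + 10 = 14 → 'o'
Result = "poxmo"


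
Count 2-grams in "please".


Word: "please" (length 6)
Number of 2-grams = length - 2 + 1 = 6 - 2 + 1
= 5


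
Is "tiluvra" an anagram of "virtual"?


Word 1: "virtual" → sorted: ailrtuv
Word 2: "tiluvra" → sorted: ailrtuv
Same letters? ailrtuv == ailrtuv
Anagram = Yes


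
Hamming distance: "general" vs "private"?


Comparing character by character (same length = 7):
  Pos 0: 'g' vs 'p' !=
  Pos 1: 'e' vs 'r' !=
  Pos 2: 'n' vs 'i' !=
  Pos 3: 'e' vs 'v' !=
  Pos 4: 'r' vs 'a' !=
  Pos 5: 'a' vs 't' !=
  Pos 6: 'l' vs 'e' !=
Hamming distance = 7


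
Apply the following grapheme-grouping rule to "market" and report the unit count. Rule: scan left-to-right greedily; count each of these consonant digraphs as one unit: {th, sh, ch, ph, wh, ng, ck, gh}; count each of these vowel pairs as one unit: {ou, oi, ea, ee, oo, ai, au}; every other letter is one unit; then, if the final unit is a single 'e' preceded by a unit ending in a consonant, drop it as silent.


Word: "market" (6 letters)
Left-to-right scan:
  [1] 'm' (letter)
  [2] 'a' (letter)
  [3] 'r' (letter)
  [4] 'k' (letter)
  [5] 'e' (letter)
  [6] 't' (letter)
Units from scan: 6
Sound units = 6 units


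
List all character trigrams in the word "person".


Word: "person" (length 6)
Number of trigrams = 6 - 3 + 1 = 4
  Position 0: "per"
  Position 1: "ers"
  Position 2: "rso"
  Position 3: "son"
Trigrams = "per", "ers", "rso", "son"


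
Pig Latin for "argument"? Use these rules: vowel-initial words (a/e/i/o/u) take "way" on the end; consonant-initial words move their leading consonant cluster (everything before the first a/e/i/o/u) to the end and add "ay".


Word: "argument"
Starts with vowel → add 'way'
Pig Latin = "argumentway"


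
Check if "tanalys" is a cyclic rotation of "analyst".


Word: "analyst", Candidate: "tanalys"
Method: check if candidate is substring of word+word
"analystanalyst" contains "tanalys"? Yes
Is rotation = Yes


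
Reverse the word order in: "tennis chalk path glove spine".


Original: "tennis chalk path glove spine"
Words (1..n): tennis | chalk | path | glove | spine
Reversed (n..1): spine | glove | path | chalk | tennis
Result = "spine glove path chalk tennis"


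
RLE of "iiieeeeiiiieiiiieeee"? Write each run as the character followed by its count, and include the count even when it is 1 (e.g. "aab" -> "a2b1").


String: "iiieeeeiiiieiiiieeee"
Scanning for consecutive runs:
  'i' x 3
  'e' x 4
  'i' x 4
  'e' x 1
  'i' x 4
  'e' x 4
RLE = "i3e4i4e1i4e4"


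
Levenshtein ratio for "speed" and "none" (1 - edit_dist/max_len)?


Word 1: "speed" (length 5)
Word 2: "none" (length 4)
One optimal edit sequence:
  1. substitute 's' -> 'n'  (+1)
  2. substitute 'p' -> 'o'  (+1)
  3. substitute 'e' -> 'n'  (+1)
  4. keep 'e'
  5. delete 'd'  (+1)
Edit distance = 4
Max length = max(5, 4) = 5
Similarity = 1 - 4/5
= 0.2000


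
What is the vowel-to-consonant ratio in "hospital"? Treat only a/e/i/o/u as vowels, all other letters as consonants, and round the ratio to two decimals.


Word: "hospital"
Vowels (a,e,i,o,u): 3
Consonants: 5
Ratio = 3/5
= 0.60


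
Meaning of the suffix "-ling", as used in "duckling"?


Suffix: -ling
Example: duckling (duck + -ling)
Meaning = small / young


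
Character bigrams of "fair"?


Word: "fair" (length 4)
Number of bigrams = 4 - 2 + 1 = 3
  Position 0: "fa"
  Position 1: "ai"
  Position 2: "ir"
Bigrams = "fa", "ai", "ir"


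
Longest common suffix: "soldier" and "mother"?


Word 1: "soldier"
Word 2: "mother"
Comparing from end:
  Pos -1: 'r' == 'r'
  Pos -2: 'e' == 'e'
  Pos -3: 'i' != 'h' (stop)
LCS = "er" (length 2)


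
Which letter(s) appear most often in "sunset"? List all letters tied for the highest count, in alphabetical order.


Word: "sunset"
Letter counts:
  'e': 1
  'n': 1
  's': 2
  't': 1
  'u': 1
Maximum count = 2
Most frequent = 's' (2 times each)


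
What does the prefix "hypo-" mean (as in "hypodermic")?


Prefix: hypo-
As in: hypodermic -> hypo- + dermic
Meaning = under / below normal


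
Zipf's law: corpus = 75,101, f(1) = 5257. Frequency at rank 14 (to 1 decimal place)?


Zipf's law: f(r) = f(1) / r
f(1) = 5257
f(14) = 5257 / 14
= 375.5 occurrences


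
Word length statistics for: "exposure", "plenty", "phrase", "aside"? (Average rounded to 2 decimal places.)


Lengths: "exposure"=8, "plenty"=6, "phrase"=6, "aside"=5
Sum = 25, Count = 4
Average = 25/4 = 6.25
= avg=6.25, min=5, max=8


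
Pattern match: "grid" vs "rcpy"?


Pattern of "grid": [0, 1, 2, 3]
Pattern of "rcpy": [0, 1, 2, 3]
Patterns match
Same pattern = Yes


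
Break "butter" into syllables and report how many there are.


Word: "butter"
Syllable breakdown: but-ter
Counting: 2 parts
= 2 syllables


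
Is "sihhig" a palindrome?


Word: "sihhig"
Reversed: "gihhis"
Forward == Backward? sihhig != gihhis
Palindrome = No


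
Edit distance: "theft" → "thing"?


Word 1: "theft" (length 5)
Word 2: "thing" (length 5)
One optimal edit sequence (insert/delete/substitute each cost 1):
  1. keep 't'
  2. keep 'h'
  3. substitute 'e' -> 'i'  (+1)
  4. substitute 'f' -> 'n'  (+1)
  5. substitute 't' -> 'g'  (+1)
Total edit operations: 3
Edit distance = 3


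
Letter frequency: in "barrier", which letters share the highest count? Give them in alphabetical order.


Word: "barrier"
Letter counts:
  'a': 1
  'b': 1
  'e': 1
  'i': 1
  'r': 3
Maximum count = 3
Most frequent = 'r' (3 times each)


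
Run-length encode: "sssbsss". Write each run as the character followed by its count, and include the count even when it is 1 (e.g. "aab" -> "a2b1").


String: "sssbsss"
Scanning for consecutive runs:
  's' x 3
  'b' x 1
  's' x 3
RLE = "s3b1s3"


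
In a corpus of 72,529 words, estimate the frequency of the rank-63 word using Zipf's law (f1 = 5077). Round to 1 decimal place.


Zipf's law: f(r) = f(1) / r
f(1) = 5077
f(63) = 5077 / 63
= 80.6 occurrences


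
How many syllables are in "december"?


Word: "december"
Syllable breakdown: de-cem-ber
Counting: 3 parts
= 3 syllables


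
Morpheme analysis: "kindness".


Word: "kindness"
Morphemes: kind | -ness
Each morpheme carries meaning
= 2 morphemes


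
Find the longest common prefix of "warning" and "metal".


Word 1: "warning"
Word 2: "metal"
Comparing from start:
  Pos 0: 'w' != 'm' (stop)
LCP = "" (length 0)


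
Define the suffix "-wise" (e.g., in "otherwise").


Suffix: -wise
Example: otherwise = other + -wise
Meaning = in the manner of


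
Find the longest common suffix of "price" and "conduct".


Word 1: "price"
Word 2: "conduct"
Comparing from end:
  Pos -1: 'e' != 't' (stop)
LCS = "" (length 0)


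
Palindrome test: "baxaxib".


Word: "baxaxib"
Reversed: "bixaxab"
Forward == Backward? baxaxib != bixaxab
Palindrome = No


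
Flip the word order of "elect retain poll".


Original: "elect retain poll"
Words (1..n): elect | retain | poll
Reversed (n..1): poll | retain | elect
Result = "poll retain elect"


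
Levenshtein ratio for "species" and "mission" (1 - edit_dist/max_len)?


Word 1: "species" (length 7)
Word 2: "mission" (length 7)
One optimal edit sequence:
  1. substitute 's' -> 'm'  (+1)
  2. substitute 'p' -> 'i'  (+1)
  3. substitute 'e' -> 's'  (+1)
  4. substitute 'c' -> 's'  (+1)
  5. keep 'i'
  6. substitute 'e' -> 'o'  (+1)
  7. substitute 's' -> 'n'  (+1)
Edit distance = 6
Max length = max(7, 7) = 7
Similarity = 1 - 6/7
= 0.1429


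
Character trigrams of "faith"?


Word: "faith" (length 5)
Number of trigrams = 5 - 3 + 1 = 3
  Position 0: "fai"
  Position 1: "ait"
  Position 2: "ith"
Trigrams = "fai", "ait", "ith"


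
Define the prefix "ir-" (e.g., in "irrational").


Prefix: ir-
Example: irrational = ir- + rational
Meaning = not


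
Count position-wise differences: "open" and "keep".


Comparing character by character (same length = 4):
  Pos 0: 'o' vs 'k' !=
  Pos 1: 'p' vs 'e' !=
  Pos 2: 'e' vs 'e' =
  Pos 3: 'n' vs 'p' !=
Hamming distance = 3


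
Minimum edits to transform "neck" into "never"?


Word 1: "neck" (length 4)
Word 2: "never" (length 5)
One optimal edit sequence (insert/delete/substitute each cost 1):
  1. keep 'n'
  2. keep 'e'
  3. insert 'v'  (+1)
  4. substitute 'c' -> 'e'  (+1)
  5. substitute 'k' -> 'r'  (+1)
Total edit operations: 3
Edit distance = 3


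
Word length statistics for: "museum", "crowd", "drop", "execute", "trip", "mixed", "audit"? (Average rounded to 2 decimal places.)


Lengths: "museum"=6, "crowd"=5, "drop"=4, "execute"=7, "trip"=4, "mixed"=5, "audit"=5
Sum = 36, Count = 7
Average = 36/7 = 5.14
= avg=5.14, min=4, max=7


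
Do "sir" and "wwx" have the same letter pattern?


Pattern of "sir": [0, 1, 2]
Pattern of "wwx": [0, 0, 1]
Patterns do not match
Same pattern = No


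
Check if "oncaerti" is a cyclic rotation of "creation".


Word: "creation", Candidate: "oncaerti"
Method: check if candidate is substring of word+word
"creationcreation" contains "oncaerti"? No
Is rotation = No


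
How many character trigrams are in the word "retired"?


Word: "retired" (length 7)
Number of 3-grams = length - 3 + 1 = 7 - 3 + 1
= 5


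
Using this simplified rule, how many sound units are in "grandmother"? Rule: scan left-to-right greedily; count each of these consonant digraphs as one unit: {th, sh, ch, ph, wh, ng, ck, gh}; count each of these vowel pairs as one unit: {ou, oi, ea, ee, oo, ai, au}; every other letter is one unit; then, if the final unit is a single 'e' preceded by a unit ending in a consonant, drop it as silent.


Word: "grandmother" (11 letters)
Left-to-right scan:
  (1) 'g' (letter)
  (2) 'r' (letter)
  (3) 'a' (letter)
  (4) 'n' (letter)
  (5) 'd' (letter)
  (6) 'm' (letter)
  (7) 'o' (letter)
  (8) 'th' (digraph)
  (9) 'e' (letter)
  (10) 'r' (letter)
Units from scan: 10
Sound units = 10 units


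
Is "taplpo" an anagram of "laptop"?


Word 1: "laptop" → sorted: aloppt
Word 2: "taplpo" → sorted: aloppt
Same letters? aloppt == aloppt
Anagram = Yes


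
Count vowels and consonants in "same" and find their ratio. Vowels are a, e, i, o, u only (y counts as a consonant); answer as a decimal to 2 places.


Word: "same"
Vowels (a,e,i,o,u): 2
Consonants: 2
Ratio = 2/2
= 1.00


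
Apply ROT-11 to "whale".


Word: "whale"
Shift: 11
Each letter → (letter + shift) mod 26:
  'w' (22) + 11 = 7 → 'h'
  'h' (7) + 11 = 18 → 's'
  'a' (0) + 11 = 11 → 'l'
  'l' (11) + 11 = 22 → 'w'
  'e' (4) + 11 = 15 → 'p'
Result = "hslwp"


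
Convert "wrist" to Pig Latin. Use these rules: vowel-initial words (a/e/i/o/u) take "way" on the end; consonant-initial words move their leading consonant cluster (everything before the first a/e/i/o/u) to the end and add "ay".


Word: "wrist"
Starts with consonant(s) → move to end, add 'ay'
Consonant cluster: "wr"
Pig Latin = "istwray"


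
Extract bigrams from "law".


Word: "law" (length 3)
Number of bigrams = 3 - 2 + 1 = 2
  Position 0: "la"
  Position 1: "aw"
Bigrams = "la", "aw"


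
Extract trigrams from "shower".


Word: "shower" (length 6)
Number of trigrams = 6 - 3 + 1 = 4
  Position 0: "sho"
  Position 1: "how"
  Position 2: "owe"
  Position 3: "wer"
Trigrams = "sho", "how", "owe", "wer"


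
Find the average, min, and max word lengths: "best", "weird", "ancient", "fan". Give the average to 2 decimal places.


Lengths: "best"=4, "weird"=5, "ancient"=7, "fan"=3
Sum = 19, Count = 4
Average = 19/4 = 4.75
= avg=4.75, min=3, max=7


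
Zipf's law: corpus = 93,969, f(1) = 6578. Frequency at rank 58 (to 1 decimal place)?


Zipf's law: f(r) = f(1) / r
f(1) = 6578
f(58) = 6578 / 58
= 113.4 occurrences


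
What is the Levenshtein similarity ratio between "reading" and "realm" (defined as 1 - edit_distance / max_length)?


Word 1: "reading" (length 7)
Word 2: "realm" (length 5)
One optimal edit sequence:
  1. keep 'r'
  2. keep 'e'
  3. keep 'a'
  4. delete 'd'  (+1)
  5. delete 'i'  (+1)
  6. substitute 'n' -> 'l'  (+1)
  7. substitute 'g' -> 'm'  (+1)
Edit distance = 4
Max length = max(7, 5) = 7
Similarity = 1 - 4/7
= 0.4286


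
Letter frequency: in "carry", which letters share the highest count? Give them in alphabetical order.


Word: "carry"
Letter counts:
  'a': 1
  'c': 1
  'r': 2
  'y': 1
Maximum count = 2
Most frequent = 'r' (2 times each)


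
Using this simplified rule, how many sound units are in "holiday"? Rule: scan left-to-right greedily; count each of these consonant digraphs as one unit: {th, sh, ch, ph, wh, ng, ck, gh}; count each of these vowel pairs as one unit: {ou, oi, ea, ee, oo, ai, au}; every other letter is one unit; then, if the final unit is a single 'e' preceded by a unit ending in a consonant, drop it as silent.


Word: "holiday" (7 letters)
Left-to-right scan:
  (1) 'h' (letter)
  (2) 'o' (letter)
  (3) 'l' (letter)
  (4) 'i' (letter)
  (5) 'd' (letter)
  (6) 'a' (letter)
  (7) 'y' (letter)
Units from scan: 7
Sound units = 7 units


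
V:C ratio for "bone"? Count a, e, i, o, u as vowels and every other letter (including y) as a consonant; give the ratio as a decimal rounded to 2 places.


Word: "bone"
Vowels (a,e,i,o,u): 2
Consonants: 2
Ratio = 2/2
= 1.00


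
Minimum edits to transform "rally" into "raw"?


Word 1: "rally" (length 5)
Word 2: "raw" (length 3)
One optimal edit sequence (insert/delete/substitute each cost 1):
  1. keep 'r'
  2. keep 'a'
  3. delete 'l'  (+1)
  4. delete 'l'  (+1)
  5. substitute 'y' -> 'w'  (+1)
Total edit operations: 3
Edit distance = 3


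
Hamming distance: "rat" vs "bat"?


Comparing character by character (same length = 3):
  Pos 0: 'r' vs 'b' !=
  Pos 1: 'a' vs 'a' =
  Pos 2: 't' vs 't' =
Hamming distance = 1


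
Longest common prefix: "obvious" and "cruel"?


Word 1: "obvious"
Word 2: "cruel"
Comparing from start:
  Pos 0: 'o' != 'c' (stop)
LCP = "" (length 0)


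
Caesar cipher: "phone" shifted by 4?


Word: "phone"
Shift: 4
Each letter → (letter + shift) mod 26:
  'p' (15) + 4 = 19 → 't'
  'h' (7) + 4 = 11 → 'l'
  'o' (14) + 4 = 18 → 's'
  'n' (13) + 4 = 17 → 'r'
  'e' (4) + 4 = 8 → 'i'
Result = "tlsri"
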